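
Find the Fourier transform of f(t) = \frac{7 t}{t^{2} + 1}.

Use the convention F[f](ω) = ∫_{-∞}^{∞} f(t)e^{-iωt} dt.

F(ω) = - 7 i \pi e^{- \left|{\omega}\right|} \operatorname{sign}{\left(\omega \right)}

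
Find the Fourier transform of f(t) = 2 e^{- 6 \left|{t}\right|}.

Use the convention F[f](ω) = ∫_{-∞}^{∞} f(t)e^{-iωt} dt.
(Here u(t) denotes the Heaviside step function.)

F(ω) = \frac{24}{\omega^{2} + 36}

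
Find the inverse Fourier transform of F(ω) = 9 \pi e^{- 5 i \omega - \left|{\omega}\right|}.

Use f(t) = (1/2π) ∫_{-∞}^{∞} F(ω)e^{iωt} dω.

f(t) = \frac{9}{\left(t - 5\right)^{2} + 1}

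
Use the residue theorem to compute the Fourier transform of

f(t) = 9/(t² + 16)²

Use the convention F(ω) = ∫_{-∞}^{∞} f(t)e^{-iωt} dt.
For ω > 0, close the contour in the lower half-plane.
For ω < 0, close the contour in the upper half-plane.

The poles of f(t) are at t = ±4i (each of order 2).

Let g(z) = f(z)e^{-iωz}; for large |z| the factor e^{-iωz} decays in the lower half-plane when ω > 0 and in the upper half-plane when ω < 0.

Case ω > 0 (lower half-plane, clockwise contour ⇒ F(ω) = -2πi·ΣRes):
  Res_{z = - 4 i} g(z) = \frac{9 i \left(4 \omega + 1\right) e^{- 4 \omega}}{256} (pole of order 2)
  F(ω) = -2πi·ΣRes = \frac{9 \pi \left(4 \omega + 1\right) e^{- 4 \omega}}{128}

Case ω < 0 (upper half-plane, counterclockwise contour ⇒ F(ω) = +2πi·ΣRes):
  Res_{z = 4 i} g(z) = \frac{9 i \left(4 \omega - 1\right) e^{4 \omega}}{256} (pole of order 2)
  F(ω) = 2πi·ΣRes = \frac{9 \pi \left(1 - 4 \omega\right) e^{4 \omega}}{128}

Both cases combine into a single formula in |ω|:

F(ω) = \frac{9 \pi \left(4 \left|{\omega}\right| + 1\right) e^{- 4 \left|{\omega}\right|}}{128}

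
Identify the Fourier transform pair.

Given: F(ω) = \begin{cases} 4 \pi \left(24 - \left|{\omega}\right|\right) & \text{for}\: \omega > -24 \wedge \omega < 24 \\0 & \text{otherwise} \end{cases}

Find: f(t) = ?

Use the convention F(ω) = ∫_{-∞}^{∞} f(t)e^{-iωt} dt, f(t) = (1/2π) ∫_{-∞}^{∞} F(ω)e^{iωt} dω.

f(t) = \frac{8 \sin^{2}{\left(12 t \right)}}{t^{2}}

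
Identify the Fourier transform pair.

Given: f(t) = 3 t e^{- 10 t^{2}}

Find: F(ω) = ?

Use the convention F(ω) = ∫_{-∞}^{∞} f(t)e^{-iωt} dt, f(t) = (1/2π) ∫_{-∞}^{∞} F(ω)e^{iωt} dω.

F(ω) = - \frac{3 \sqrt{10} i \sqrt{\pi} \omega e^{- \frac{\omega^{2}}{40}}}{200}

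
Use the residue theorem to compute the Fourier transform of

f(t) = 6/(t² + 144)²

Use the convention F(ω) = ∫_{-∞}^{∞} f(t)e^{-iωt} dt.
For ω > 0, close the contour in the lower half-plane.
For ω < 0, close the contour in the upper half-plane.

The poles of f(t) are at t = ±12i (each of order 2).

Let g(z) = f(z)e^{-iωz}; for large |z| the factor e^{-iωz} decays in the lower half-plane when ω > 0 and in the upper half-plane when ω < 0.

Case ω > 0 (lower half-plane, clockwise contour ⇒ F(ω) = -2πi·ΣRes):
  Res_{z = - 12 i} g(z) = \frac{i \left(12 \omega + 1\right) e^{- 12 \omega}}{1152} (pole of order 2)
  F(ω) = -2πi·ΣRes = \frac{\pi \left(12 \omega + 1\right) e^{- 12 \omega}}{576}

Case ω < 0 (upper half-plane, counterclockwise contour ⇒ F(ω) = +2πi·ΣRes):
  Res_{z = 12 i} g(z) = \frac{i \left(12 \omega - 1\right) e^{12 \omega}}{1152} (pole of order 2)
  F(ω) = 2πi·ΣRes = \frac{\pi \left(1 - 12 \omega\right) e^{12 \omega}}{576}

Both cases combine into a single formula in |ω|:

F(ω) = \frac{\pi \left(12 \left|{\omega}\right| + 1\right) e^{- 12 \left|{\omega}\right|}}{576}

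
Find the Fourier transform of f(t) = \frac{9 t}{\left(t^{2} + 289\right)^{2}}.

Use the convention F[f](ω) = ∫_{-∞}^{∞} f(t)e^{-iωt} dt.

F(ω) = - \frac{9 i \pi \omega e^{- 17 \left|{\omega}\right|}}{34}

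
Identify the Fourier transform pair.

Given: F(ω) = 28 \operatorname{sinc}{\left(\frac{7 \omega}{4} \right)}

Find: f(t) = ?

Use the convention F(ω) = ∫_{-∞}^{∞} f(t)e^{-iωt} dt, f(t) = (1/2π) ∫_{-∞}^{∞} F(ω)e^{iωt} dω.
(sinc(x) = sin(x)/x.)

f(t) = 8 \left(\begin{cases} 1 & \text{for}\: \left|{t}\right| < \frac{7}{4} \\0 & \text{otherwise} \end{cases}\right)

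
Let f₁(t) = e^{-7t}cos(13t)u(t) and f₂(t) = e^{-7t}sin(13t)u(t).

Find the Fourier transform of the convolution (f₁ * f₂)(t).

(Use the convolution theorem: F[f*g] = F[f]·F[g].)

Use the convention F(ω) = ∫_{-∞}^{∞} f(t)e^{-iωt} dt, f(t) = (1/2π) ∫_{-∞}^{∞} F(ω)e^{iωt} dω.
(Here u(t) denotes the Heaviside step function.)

F[f₁*f₂](ω) = \frac{13 \left(i \omega + 7\right)}{\left(\left(i \omega + 7\right)^{2} + 169\right)^{2}}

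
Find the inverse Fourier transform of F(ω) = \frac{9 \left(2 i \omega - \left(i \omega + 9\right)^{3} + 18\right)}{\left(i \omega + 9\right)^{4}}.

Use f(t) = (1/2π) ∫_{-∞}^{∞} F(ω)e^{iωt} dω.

f(t) = 9 \left(t^{2} - 1\right) e^{- 9 t} u\left(t\right)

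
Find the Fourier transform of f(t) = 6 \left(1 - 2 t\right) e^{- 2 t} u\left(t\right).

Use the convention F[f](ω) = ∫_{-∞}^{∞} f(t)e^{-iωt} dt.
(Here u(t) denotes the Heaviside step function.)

F(ω) = \frac{6 i \omega}{- \omega^{2} + 4 i \omega + 4}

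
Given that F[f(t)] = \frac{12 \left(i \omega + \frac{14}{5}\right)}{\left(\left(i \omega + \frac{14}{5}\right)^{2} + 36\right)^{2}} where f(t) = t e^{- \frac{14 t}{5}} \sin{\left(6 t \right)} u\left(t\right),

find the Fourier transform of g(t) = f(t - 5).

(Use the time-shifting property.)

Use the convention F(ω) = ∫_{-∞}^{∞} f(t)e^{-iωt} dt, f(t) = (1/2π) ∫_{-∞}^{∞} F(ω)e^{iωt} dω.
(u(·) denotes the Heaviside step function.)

F[g](ω) = \frac{1500 \left(5 i \omega + 14\right) e^{- 5 i \omega}}{\left(\left(5 i \omega + 14\right)^{2} + 900\right)^{2}}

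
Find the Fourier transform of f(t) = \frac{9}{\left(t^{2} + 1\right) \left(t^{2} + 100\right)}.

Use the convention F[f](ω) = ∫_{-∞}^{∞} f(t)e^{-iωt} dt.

F(ω) = \frac{\pi e^{- \left|{\omega}\right|}}{11} - \frac{\pi e^{- 10 \left|{\omega}\right|}}{110}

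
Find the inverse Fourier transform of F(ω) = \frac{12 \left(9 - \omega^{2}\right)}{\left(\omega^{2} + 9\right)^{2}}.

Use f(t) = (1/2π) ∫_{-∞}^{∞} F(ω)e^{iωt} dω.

f(t) = 6 e^{- 3 \left|{t}\right|} \left|{t}\right|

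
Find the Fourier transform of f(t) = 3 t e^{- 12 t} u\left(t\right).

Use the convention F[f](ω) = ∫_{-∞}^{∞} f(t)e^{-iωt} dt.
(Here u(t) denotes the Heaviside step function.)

F(ω) = \frac{3}{\left(i \omega + 12\right)^{2}}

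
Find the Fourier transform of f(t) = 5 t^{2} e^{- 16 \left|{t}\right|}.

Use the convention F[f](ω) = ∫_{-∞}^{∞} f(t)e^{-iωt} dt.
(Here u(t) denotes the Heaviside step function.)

F(ω) = \frac{320 \left(256 - 3 \omega^{2}\right)}{\left(\omega^{2} + 256\right)^{3}}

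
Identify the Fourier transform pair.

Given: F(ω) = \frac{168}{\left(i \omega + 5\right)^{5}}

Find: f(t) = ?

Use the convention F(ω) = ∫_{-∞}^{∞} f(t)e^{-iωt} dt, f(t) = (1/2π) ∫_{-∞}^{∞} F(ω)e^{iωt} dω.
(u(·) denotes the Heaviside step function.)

f(t) = 7 t^{4} e^{- 5 t} u\left(t\right)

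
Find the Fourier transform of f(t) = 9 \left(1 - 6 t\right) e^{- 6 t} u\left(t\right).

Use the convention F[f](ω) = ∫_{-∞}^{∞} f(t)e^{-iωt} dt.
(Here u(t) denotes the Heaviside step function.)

F(ω) = \frac{9 i \omega}{- \omega^{2} + 12 i \omega + 36}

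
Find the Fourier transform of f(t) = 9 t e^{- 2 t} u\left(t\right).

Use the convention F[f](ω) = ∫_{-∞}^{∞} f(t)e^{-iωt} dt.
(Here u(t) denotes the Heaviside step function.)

F(ω) = \frac{9}{\left(i \omega + 2\right)^{2}}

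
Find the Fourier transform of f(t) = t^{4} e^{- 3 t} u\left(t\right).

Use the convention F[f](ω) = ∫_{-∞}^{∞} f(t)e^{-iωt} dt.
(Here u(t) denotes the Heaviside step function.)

F(ω) = \frac{24}{\left(i \omega + 3\right)^{5}}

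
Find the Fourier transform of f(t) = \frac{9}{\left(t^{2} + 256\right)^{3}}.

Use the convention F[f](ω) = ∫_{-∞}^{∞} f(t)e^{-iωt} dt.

F(ω) = \frac{9 \pi \left(256 \omega^{2} + 48 \left|{\omega}\right| + 3\right) e^{- 16 \left|{\omega}\right|}}{8388608}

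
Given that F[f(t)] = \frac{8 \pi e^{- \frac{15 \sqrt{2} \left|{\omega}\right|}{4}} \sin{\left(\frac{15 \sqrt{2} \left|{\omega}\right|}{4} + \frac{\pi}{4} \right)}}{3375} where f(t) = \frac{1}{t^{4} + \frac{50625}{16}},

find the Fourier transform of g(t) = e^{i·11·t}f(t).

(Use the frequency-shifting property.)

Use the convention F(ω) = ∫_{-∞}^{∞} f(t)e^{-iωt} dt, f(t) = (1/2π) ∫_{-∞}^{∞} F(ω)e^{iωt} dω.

F[g](ω) = \frac{8 \pi e^{- \frac{15 \sqrt{2} \left|{\omega - 11}\right|}{4}} \sin{\left(\frac{15 \sqrt{2} \left|{\omega - 11}\right|}{4} + \frac{\pi}{4} \right)}}{3375}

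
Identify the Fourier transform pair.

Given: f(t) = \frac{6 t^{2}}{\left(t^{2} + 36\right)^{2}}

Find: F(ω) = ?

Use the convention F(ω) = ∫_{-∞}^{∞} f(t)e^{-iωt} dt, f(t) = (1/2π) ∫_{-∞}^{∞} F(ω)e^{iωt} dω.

F(ω) = \frac{\pi \left(1 - 6 \left|{\omega}\right|\right) e^{- 6 \left|{\omega}\right|}}{2}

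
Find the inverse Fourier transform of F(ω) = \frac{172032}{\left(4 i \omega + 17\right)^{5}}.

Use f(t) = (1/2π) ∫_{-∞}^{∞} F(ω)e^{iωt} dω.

f(t) = 7 t^{4} e^{- \frac{17 t}{4}} u\left(t\right)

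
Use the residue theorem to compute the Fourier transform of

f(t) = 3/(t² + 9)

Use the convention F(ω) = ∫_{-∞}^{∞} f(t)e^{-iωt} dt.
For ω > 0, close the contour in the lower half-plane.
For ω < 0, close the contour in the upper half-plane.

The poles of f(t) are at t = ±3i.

Let g(z) = f(z)e^{-iωz}; for large |z| the factor e^{-iωz} decays in the lower half-plane when ω > 0 and in the upper half-plane when ω < 0.

Case ω > 0 (lower half-plane, clockwise contour ⇒ F(ω) = -2πi·ΣRes):
  Res_{z = - 3 i} g(z) = \frac{i e^{- 3 \omega}}{2}
  F(ω) = -2πi·ΣRes = \pi e^{- 3 \omega}

Case ω < 0 (upper half-plane, counterclockwise contour ⇒ F(ω) = +2πi·ΣRes):
  Res_{z = 3 i} g(z) = - \frac{i e^{3 \omega}}{2}
  F(ω) = 2πi·ΣRes = \pi e^{3 \omega}

Both cases combine into a single formula in |ω|:

F(ω) = \pi e^{- 3 \left|{\omega}\right|}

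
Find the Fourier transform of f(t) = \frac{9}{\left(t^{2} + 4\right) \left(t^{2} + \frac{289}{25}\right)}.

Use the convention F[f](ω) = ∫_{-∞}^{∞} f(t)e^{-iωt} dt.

F(ω) = \frac{25 \pi e^{- 2 \left|{\omega}\right|}}{42} - \frac{125 \pi e^{- \frac{17 \left|{\omega}\right|}{5}}}{357}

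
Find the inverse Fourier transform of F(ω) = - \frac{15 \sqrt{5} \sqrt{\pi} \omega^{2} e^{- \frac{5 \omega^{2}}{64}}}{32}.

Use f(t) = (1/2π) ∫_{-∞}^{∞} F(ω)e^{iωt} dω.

f(t) = 6 \left(\frac{64 t^{2}}{5} - 2\right) e^{- \frac{16 t^{2}}{5}}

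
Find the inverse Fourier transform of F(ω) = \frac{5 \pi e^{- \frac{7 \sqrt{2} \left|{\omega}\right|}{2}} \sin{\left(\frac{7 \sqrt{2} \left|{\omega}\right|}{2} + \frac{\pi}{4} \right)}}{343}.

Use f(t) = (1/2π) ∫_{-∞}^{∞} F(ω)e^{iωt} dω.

f(t) = \frac{5}{t^{4} + 2401}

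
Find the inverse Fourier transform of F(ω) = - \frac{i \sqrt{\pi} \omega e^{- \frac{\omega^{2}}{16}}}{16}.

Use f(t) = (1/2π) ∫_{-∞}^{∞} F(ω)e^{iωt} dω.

f(t) = t e^{- 4 t^{2}}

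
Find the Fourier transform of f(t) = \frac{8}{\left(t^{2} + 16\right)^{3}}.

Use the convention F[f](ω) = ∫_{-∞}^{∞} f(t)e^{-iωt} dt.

F(ω) = \frac{\pi \left(16 \omega^{2} + 12 \left|{\omega}\right| + 3\right) e^{- 4 \left|{\omega}\right|}}{1024}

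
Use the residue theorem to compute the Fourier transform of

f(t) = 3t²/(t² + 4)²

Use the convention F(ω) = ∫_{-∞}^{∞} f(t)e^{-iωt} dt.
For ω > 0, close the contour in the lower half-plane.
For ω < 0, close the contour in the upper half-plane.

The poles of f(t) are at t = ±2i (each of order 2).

Let g(z) = f(z)e^{-iωz}; for large |z| the factor e^{-iωz} decays in the lower half-plane when ω > 0 and in the upper half-plane when ω < 0.

Case ω > 0 (lower half-plane, clockwise contour ⇒ F(ω) = -2πi·ΣRes):
  Res_{z = - 2 i} g(z) = \frac{3 i \left(1 - 2 \omega\right) e^{- 2 \omega}}{8} (pole of order 2)
  F(ω) = -2πi·ΣRes = \frac{3 \pi \left(1 - 2 \omega\right) e^{- 2 \omega}}{4}

Case ω < 0 (upper half-plane, counterclockwise contour ⇒ F(ω) = +2πi·ΣRes):
  Res_{z = 2 i} g(z) = \frac{3 i \left(- 2 \omega - 1\right) e^{2 \omega}}{8} (pole of order 2)
  F(ω) = 2πi·ΣRes = \frac{3 \pi \left(2 \omega + 1\right) e^{2 \omega}}{4}

Both cases combine into a single formula in |ω|:

F(ω) = \frac{3 \pi \left(1 - 2 \left|{\omega}\right|\right) e^{- 2 \left|{\omega}\right|}}{4}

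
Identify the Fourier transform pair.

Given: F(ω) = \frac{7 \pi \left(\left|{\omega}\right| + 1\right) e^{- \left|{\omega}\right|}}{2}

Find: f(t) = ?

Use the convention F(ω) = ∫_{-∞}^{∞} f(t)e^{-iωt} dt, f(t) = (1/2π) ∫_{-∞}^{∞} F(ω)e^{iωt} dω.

f(t) = \frac{7}{\left(t^{2} + 1\right)^{2}}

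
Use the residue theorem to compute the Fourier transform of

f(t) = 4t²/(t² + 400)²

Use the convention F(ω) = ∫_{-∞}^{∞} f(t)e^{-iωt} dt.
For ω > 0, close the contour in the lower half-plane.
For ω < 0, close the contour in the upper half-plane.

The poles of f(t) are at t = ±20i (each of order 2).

Let g(z) = f(z)e^{-iωz}; for large |z| the factor e^{-iωz} decays in the lower half-plane when ω > 0 and in the upper half-plane when ω < 0.

Case ω > 0 (lower half-plane, clockwise contour ⇒ F(ω) = -2πi·ΣRes):
  Res_{z = - 20 i} g(z) = i \left(\frac{1}{20} - \omega\right) e^{- 20 \omega} (pole of order 2)
  F(ω) = -2πi·ΣRes = \frac{\pi \left(1 - 20 \omega\right) e^{- 20 \omega}}{10}

Case ω < 0 (upper half-plane, counterclockwise contour ⇒ F(ω) = +2πi·ΣRes):
  Res_{z = 20 i} g(z) = i \left(- \omega - \frac{1}{20}\right) e^{20 \omega} (pole of order 2)
  F(ω) = 2πi·ΣRes = \frac{\pi \left(20 \omega + 1\right) e^{20 \omega}}{10}

Both cases combine into a single formula in |ω|:

F(ω) = \frac{\pi \left(1 - 20 \left|{\omega}\right|\right) e^{- 20 \left|{\omega}\right|}}{10}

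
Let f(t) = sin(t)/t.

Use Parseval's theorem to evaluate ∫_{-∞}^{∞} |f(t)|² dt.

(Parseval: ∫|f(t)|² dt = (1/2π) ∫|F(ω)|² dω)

∫|f(t)|² dt = \pi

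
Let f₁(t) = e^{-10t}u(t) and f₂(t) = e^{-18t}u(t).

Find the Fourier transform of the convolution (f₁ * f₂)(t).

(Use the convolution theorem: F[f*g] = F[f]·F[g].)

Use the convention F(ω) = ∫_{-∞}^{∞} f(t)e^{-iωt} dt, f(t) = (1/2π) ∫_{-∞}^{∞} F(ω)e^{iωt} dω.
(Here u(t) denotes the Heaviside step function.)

F[f₁*f₂](ω) = \frac{1}{\left(i \omega + 10\right) \left(i \omega + 18\right)}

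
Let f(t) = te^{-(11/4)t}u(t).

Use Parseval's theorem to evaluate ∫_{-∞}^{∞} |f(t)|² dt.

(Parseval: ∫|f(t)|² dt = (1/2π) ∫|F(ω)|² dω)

∫|f(t)|² dt = \frac{16}{1331}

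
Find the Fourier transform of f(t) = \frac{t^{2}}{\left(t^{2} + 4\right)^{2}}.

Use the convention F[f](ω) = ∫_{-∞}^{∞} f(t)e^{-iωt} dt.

F(ω) = \frac{\pi \left(1 - 2 \left|{\omega}\right|\right) e^{- 2 \left|{\omega}\right|}}{4}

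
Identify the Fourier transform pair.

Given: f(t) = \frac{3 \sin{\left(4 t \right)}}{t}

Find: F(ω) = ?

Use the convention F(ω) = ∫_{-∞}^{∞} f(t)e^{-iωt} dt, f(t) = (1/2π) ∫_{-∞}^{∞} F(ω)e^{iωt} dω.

F(ω) = \begin{cases} 3 \pi & \text{for}\: \omega > -4 \wedge \omega < 4 \\0 & \text{otherwise} \end{cases}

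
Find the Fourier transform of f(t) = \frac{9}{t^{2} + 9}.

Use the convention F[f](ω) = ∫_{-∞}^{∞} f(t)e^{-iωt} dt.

F(ω) = 3 \pi e^{- 3 \left|{\omega}\right|}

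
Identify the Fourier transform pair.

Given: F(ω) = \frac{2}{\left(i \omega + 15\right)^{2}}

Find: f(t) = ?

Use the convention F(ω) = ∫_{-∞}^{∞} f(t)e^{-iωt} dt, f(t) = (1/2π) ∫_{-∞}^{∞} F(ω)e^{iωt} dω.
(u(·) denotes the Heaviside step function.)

f(t) = 2 t e^{- 15 t} u\left(t\right)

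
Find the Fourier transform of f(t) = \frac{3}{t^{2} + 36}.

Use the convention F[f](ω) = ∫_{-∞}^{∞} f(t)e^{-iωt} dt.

F(ω) = \frac{\pi e^{- 6 \left|{\omega}\right|}}{2}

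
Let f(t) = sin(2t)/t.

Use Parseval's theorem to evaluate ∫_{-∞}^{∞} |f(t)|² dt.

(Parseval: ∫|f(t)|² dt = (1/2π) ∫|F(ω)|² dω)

∫|f(t)|² dt = 2 \pi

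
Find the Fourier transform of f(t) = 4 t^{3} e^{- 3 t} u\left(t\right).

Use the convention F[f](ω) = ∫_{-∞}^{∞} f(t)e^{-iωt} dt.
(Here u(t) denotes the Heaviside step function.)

F(ω) = \frac{24}{\left(i \omega + 3\right)^{4}}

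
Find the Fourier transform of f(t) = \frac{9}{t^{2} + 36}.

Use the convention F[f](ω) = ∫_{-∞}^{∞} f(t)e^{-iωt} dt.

F(ω) = \frac{3 \pi e^{- 6 \left|{\omega}\right|}}{2}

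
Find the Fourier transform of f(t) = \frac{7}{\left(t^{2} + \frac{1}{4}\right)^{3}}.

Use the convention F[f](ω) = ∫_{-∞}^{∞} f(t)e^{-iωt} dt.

F(ω) = 7 \pi \left(\omega^{2} + 6 \left|{\omega}\right| + 12\right) e^{- \frac{\left|{\omega}\right|}{2}}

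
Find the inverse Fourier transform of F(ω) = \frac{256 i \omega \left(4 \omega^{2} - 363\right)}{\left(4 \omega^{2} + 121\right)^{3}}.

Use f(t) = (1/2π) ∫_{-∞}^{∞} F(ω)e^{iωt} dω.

f(t) = 4 t e^{- \frac{11 \left|{t}\right|}{2}} \left|{t}\right|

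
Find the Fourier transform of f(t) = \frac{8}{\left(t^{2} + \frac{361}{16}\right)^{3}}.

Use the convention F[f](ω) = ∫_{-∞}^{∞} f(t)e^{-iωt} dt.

F(ω) = \frac{64 \pi \left(361 \omega^{2} + 228 \left|{\omega}\right| + 48\right) e^{- \frac{19 \left|{\omega}\right|}{4}}}{2476099}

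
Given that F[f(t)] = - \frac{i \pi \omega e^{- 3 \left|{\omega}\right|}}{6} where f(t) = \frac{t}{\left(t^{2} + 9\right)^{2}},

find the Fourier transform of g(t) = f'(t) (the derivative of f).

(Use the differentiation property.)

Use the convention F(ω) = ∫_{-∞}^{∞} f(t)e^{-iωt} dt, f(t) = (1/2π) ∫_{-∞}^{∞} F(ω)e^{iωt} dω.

F[g](ω) = \frac{\pi \omega^{2} e^{- 3 \left|{\omega}\right|}}{6}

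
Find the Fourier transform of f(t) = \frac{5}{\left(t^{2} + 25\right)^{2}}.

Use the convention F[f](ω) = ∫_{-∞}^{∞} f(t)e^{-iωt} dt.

F(ω) = \frac{\pi \left(5 \left|{\omega}\right| + 1\right) e^{- 5 \left|{\omega}\right|}}{50}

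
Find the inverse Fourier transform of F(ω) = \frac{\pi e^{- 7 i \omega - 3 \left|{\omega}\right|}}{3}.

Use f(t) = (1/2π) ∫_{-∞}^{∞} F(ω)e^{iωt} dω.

f(t) = \frac{1}{\left(t - 7\right)^{2} + 9}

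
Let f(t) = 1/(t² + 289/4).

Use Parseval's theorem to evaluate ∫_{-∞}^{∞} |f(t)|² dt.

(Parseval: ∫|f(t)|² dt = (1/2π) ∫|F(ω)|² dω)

∫|f(t)|² dt = \frac{4 \pi}{4913}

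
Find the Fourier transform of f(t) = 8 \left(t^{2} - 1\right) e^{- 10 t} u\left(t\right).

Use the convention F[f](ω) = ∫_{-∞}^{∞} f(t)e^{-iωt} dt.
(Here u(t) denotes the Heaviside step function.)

F(ω) = \frac{8 \left(2 i \omega - \left(i \omega + 10\right)^{3} + 20\right)}{\left(i \omega + 10\right)^{4}}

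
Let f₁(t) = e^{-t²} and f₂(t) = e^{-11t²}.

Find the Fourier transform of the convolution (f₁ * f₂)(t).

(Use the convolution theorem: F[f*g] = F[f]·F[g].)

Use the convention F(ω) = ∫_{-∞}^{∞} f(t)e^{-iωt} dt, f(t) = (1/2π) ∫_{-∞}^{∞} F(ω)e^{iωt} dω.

F[f₁*f₂](ω) = \frac{\sqrt{11} \pi e^{- \frac{3 \omega^{2}}{11}}}{11}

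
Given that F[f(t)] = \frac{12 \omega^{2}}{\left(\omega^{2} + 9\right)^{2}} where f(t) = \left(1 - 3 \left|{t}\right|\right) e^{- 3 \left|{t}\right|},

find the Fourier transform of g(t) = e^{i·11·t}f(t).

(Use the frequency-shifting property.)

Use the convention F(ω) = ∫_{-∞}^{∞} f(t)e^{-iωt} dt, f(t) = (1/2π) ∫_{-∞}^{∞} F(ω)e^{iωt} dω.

F[g](ω) = \frac{12 \left(\omega - 11\right)^{2}}{\left(\left(\omega - 11\right)^{2} + 9\right)^{2}}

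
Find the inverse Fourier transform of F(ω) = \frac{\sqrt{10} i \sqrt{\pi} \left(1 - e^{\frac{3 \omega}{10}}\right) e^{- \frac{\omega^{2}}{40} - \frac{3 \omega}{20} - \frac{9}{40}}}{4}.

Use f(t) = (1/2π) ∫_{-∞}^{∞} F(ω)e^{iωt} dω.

f(t) = 5 e^{- 10 t^{2}} \sin{\left(3 t \right)}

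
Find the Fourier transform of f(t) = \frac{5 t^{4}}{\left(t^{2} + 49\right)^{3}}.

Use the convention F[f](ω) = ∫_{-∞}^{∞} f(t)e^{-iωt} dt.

F(ω) = \frac{5 \pi \left(49 \omega^{2} - 35 \left|{\omega}\right| + 3\right) e^{- 7 \left|{\omega}\right|}}{56}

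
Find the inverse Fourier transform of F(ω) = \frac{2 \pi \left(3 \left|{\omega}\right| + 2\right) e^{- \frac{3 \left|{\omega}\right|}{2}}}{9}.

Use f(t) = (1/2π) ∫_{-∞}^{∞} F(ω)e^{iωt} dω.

f(t) = \frac{3}{\left(t^{2} + \frac{9}{4}\right)^{2}}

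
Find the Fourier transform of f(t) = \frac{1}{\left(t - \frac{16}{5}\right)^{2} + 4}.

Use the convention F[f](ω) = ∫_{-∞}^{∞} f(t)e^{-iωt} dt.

F(ω) = \frac{\pi e^{- \frac{16 i \omega}{5} - 2 \left|{\omega}\right|}}{2}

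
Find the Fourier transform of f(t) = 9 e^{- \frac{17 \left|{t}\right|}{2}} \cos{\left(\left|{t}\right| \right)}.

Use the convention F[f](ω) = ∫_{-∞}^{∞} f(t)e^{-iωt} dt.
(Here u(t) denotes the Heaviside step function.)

F(ω) = \frac{612 \left(4 \omega^{2} + 293\right)}{16 \omega^{4} + 2280 \omega^{2} + 85849}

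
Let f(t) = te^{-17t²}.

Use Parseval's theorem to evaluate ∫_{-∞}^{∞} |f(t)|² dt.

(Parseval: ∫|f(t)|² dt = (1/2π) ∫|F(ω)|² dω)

∫|f(t)|² dt = \frac{\sqrt{34} \sqrt{\pi}}{2312}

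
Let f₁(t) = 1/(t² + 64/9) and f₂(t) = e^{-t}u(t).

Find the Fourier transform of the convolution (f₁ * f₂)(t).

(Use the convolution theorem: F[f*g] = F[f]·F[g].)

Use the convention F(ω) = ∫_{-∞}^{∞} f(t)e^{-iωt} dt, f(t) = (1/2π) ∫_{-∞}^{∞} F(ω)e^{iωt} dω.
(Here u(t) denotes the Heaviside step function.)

F[f₁*f₂](ω) = \frac{3 \pi e^{- \frac{8 \left|{\omega}\right|}{3}}}{8 \left(i \omega + 1\right)}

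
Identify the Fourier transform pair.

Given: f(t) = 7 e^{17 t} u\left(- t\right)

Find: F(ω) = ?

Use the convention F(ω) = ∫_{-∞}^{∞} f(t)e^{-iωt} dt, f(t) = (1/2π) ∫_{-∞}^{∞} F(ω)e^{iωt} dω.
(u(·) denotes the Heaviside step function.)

F(ω) = - \frac{7}{i \omega - 17}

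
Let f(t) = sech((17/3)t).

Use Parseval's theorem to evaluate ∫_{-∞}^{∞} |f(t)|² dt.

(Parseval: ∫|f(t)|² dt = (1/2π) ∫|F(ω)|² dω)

∫|f(t)|² dt = \frac{6}{17}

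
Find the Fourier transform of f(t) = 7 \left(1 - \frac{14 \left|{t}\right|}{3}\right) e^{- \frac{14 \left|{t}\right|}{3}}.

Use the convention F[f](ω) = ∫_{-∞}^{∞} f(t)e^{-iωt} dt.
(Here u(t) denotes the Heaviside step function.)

F(ω) = \frac{10584 \omega^{2}}{\left(9 \omega^{2} + 196\right)^{2}}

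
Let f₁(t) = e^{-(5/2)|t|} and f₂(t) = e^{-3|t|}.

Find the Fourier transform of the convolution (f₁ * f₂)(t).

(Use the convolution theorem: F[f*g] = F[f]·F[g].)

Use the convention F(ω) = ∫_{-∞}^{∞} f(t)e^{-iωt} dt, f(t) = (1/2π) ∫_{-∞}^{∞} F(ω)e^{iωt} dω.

F[f₁*f₂](ω) = \frac{120}{\left(\omega^{2} + 9\right) \left(4 \omega^{2} + 25\right)}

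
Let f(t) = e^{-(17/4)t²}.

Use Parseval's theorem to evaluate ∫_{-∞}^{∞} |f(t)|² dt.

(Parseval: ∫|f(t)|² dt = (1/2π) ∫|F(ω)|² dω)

∫|f(t)|² dt = \frac{\sqrt{34} \sqrt{\pi}}{17}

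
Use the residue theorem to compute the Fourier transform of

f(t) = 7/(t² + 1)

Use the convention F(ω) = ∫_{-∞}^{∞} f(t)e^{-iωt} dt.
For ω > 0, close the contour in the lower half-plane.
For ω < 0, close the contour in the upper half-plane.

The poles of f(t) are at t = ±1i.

Let g(z) = f(z)e^{-iωz}; for large |z| the factor e^{-iωz} decays in the lower half-plane when ω > 0 and in the upper half-plane when ω < 0.

Case ω > 0 (lower half-plane, clockwise contour ⇒ F(ω) = -2πi·ΣRes):
  Res_{z = - i} g(z) = \frac{7 i e^{- \omega}}{2}
  F(ω) = -2πi·ΣRes = 7 \pi e^{- \omega}

Case ω < 0 (upper half-plane, counterclockwise contour ⇒ F(ω) = +2πi·ΣRes):
  Res_{z = i} g(z) = - \frac{7 i e^{\omega}}{2}
  F(ω) = 2πi·ΣRes = 7 \pi e^{\omega}

Both cases combine into a single formula in |ω|:

F(ω) = 7 \pi e^{- \left|{\omega}\right|}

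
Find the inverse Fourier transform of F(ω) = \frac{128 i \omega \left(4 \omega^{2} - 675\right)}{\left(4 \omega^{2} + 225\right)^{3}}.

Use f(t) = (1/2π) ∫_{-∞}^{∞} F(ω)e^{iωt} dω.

f(t) = 2 t e^{- \frac{15 \left|{t}\right|}{2}} \left|{t}\right|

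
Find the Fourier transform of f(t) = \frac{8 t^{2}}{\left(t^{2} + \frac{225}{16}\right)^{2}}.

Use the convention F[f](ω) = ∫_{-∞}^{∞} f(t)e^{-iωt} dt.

F(ω) = \frac{4 \pi \left(4 - 15 \left|{\omega}\right|\right) e^{- \frac{15 \left|{\omega}\right|}{4}}}{15}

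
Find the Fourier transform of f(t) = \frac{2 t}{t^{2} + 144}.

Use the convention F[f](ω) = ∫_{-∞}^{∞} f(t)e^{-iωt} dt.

F(ω) = - 2 i \pi e^{- 12 \left|{\omega}\right|} \operatorname{sign}{\left(\omega \right)}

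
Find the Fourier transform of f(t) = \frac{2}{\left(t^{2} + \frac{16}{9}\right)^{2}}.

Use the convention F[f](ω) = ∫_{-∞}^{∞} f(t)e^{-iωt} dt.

F(ω) = \frac{9 \pi \left(4 \left|{\omega}\right| + 3\right) e^{- \frac{4 \left|{\omega}\right|}{3}}}{64}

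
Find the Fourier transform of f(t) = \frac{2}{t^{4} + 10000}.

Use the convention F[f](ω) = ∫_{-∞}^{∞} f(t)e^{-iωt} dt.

F(ω) = \frac{\pi e^{- 5 \sqrt{2} \left|{\omega}\right|} \sin{\left(5 \sqrt{2} \left|{\omega}\right| + \frac{\pi}{4} \right)}}{500}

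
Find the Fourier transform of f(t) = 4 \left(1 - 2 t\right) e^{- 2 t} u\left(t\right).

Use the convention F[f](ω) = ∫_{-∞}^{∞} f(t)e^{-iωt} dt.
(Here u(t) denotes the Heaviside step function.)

F(ω) = \frac{4 i \omega}{- \omega^{2} + 4 i \omega + 4}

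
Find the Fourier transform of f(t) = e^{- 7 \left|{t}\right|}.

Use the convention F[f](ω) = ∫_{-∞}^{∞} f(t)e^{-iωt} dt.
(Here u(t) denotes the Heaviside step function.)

F(ω) = \frac{14}{\omega^{2} + 49}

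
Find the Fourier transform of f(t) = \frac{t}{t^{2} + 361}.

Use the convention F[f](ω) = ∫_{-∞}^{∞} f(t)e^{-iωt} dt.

F(ω) = - i \pi e^{- 19 \left|{\omega}\right|} \operatorname{sign}{\left(\omega \right)}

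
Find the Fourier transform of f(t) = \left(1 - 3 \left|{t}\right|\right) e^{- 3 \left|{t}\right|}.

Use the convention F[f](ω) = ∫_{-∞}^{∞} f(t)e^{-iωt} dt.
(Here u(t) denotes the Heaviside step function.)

F(ω) = \frac{12 \omega^{2}}{\left(\omega^{2} + 9\right)^{2}}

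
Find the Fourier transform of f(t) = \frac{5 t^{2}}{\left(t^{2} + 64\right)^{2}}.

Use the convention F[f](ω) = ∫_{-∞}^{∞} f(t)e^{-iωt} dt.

F(ω) = \frac{5 \pi \left(1 - 8 \left|{\omega}\right|\right) e^{- 8 \left|{\omega}\right|}}{16}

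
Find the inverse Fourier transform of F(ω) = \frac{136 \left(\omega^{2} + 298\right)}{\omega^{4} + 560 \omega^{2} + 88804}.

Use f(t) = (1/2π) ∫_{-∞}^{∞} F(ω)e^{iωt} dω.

f(t) = 4 e^{- 17 \left|{t}\right|} \cos{\left(3 \left|{t}\right| \right)}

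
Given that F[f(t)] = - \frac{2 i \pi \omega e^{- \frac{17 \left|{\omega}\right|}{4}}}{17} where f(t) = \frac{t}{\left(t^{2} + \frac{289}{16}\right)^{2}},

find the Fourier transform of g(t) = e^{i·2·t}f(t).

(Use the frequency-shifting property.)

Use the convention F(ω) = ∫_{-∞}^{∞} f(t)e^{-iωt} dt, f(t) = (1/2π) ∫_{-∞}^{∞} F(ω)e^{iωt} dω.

F[g](ω) = \frac{2 i \pi \left(2 - \omega\right) e^{- \frac{17 \left|{\omega - 2}\right|}{4}}}{17}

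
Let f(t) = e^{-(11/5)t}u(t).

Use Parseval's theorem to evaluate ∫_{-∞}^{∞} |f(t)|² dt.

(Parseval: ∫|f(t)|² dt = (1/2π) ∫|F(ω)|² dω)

∫|f(t)|² dt = \frac{5}{22}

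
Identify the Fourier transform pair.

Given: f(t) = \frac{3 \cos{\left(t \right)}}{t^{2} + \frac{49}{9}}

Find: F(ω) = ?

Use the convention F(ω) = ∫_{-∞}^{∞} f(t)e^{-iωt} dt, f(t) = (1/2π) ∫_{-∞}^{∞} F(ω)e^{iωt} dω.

F(ω) = \frac{9 \pi e^{- \frac{7 \left|{\omega + 1}\right|}{3}}}{14} + \frac{9 \pi e^{- \frac{7 \left|{\omega - 1}\right|}{3}}}{14}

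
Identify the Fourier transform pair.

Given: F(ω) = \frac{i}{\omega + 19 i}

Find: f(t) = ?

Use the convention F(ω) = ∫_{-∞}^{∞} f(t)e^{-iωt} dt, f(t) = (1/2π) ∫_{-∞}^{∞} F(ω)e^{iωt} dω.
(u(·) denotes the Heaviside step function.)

f(t) = e^{19 t} u\left(- t\right)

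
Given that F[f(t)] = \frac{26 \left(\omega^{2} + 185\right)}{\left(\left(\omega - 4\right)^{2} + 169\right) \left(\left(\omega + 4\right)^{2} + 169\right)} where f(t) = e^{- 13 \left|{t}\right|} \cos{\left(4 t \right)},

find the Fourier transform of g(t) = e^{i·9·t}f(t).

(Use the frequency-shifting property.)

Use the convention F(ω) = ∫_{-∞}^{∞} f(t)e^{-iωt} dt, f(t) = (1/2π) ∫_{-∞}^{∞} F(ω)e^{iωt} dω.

F[g](ω) = \frac{26 \left(\left(\omega - 9\right)^{2} + 185\right)}{\left(\left(\omega - 13\right)^{2} + 169\right) \left(\left(\omega - 5\right)^{2} + 169\right)}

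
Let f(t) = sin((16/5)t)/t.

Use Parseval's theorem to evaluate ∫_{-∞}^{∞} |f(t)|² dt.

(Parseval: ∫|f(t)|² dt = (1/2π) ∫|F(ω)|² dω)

∫|f(t)|² dt = \frac{16 \pi}{5}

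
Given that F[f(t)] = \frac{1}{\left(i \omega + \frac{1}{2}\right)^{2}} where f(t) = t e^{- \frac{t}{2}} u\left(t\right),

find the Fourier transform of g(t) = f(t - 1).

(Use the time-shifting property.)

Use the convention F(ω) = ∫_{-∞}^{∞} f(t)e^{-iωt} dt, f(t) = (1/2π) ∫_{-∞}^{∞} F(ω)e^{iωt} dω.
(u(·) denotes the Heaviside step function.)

F[g](ω) = \frac{4 e^{- i \omega}}{\left(2 i \omega + 1\right)^{2}}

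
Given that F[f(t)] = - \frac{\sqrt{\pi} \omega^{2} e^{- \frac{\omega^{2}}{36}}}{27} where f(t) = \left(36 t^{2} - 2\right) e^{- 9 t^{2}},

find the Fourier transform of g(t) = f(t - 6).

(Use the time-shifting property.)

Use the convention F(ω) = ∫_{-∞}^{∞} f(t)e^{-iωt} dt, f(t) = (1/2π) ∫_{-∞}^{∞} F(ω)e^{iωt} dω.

F[g](ω) = - \frac{\sqrt{\pi} \omega^{2} e^{- \frac{\omega \left(\omega + 216 i\right)}{36}}}{27}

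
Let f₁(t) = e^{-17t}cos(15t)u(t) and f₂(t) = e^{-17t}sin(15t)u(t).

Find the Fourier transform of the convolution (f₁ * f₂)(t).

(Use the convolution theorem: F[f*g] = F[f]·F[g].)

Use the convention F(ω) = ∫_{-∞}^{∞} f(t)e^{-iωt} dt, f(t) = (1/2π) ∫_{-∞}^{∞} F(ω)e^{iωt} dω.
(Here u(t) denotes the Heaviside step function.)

F[f₁*f₂](ω) = \frac{15 \left(i \omega + 17\right)}{\left(\left(i \omega + 17\right)^{2} + 225\right)^{2}}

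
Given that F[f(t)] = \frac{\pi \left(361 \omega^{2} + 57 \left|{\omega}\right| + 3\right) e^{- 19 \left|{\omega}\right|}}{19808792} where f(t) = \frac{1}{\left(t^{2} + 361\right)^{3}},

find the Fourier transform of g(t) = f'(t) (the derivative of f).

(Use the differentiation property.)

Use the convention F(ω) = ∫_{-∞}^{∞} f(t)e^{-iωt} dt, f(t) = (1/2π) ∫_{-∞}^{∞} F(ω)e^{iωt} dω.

F[g](ω) = \frac{i \pi \omega \left(361 \omega^{2} + 57 \left|{\omega}\right| + 3\right) e^{- 19 \left|{\omega}\right|}}{19808792}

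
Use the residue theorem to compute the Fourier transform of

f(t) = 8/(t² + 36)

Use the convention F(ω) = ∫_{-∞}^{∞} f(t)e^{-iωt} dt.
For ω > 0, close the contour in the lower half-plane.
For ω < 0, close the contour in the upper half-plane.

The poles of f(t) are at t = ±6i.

Let g(z) = f(z)e^{-iωz}; for large |z| the factor e^{-iωz} decays in the lower half-plane when ω > 0 and in the upper half-plane when ω < 0.

Case ω > 0 (lower half-plane, clockwise contour ⇒ F(ω) = -2πi·ΣRes):
  Res_{z = - 6 i} g(z) = \frac{2 i e^{- 6 \omega}}{3}
  F(ω) = -2πi·ΣRes = \frac{4 \pi e^{- 6 \omega}}{3}

Case ω < 0 (upper half-plane, counterclockwise contour ⇒ F(ω) = +2πi·ΣRes):
  Res_{z = 6 i} g(z) = - \frac{2 i e^{6 \omega}}{3}
  F(ω) = 2πi·ΣRes = \frac{4 \pi e^{6 \omega}}{3}

Both cases combine into a single formula in |ω|:

F(ω) = \frac{4 \pi e^{- 6 \left|{\omega}\right|}}{3}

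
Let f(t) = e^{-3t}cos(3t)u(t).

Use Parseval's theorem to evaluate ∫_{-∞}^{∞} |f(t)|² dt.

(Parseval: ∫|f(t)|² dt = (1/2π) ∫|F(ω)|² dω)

∫|f(t)|² dt = \frac{1}{8}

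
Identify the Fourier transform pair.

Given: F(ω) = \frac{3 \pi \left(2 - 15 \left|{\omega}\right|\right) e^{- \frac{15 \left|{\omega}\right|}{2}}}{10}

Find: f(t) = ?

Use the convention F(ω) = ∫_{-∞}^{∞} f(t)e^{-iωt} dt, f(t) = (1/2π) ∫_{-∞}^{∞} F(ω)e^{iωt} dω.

f(t) = \frac{9 t^{2}}{\left(t^{2} + \frac{225}{4}\right)^{2}}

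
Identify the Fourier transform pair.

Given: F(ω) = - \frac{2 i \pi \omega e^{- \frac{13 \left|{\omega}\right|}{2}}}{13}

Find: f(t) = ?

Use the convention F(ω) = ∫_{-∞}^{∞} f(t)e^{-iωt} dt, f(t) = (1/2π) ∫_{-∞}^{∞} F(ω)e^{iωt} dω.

f(t) = \frac{2 t}{\left(t^{2} + \frac{169}{4}\right)^{2}}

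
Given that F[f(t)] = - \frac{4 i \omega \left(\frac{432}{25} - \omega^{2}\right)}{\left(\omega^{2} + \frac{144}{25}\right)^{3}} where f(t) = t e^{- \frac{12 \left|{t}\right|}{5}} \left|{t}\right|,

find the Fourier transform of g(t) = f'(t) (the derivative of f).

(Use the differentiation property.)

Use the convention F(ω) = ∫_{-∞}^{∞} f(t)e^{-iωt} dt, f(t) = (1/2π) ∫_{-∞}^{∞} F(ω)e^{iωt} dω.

F[g](ω) = \frac{\omega^{2} \left(1080000 - 62500 \omega^{2}\right)}{\left(25 \omega^{2} + 144\right)^{3}}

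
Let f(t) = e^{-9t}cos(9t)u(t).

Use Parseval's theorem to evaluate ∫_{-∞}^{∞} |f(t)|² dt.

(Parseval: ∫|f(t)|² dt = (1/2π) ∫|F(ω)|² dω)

∫|f(t)|² dt = \frac{1}{24}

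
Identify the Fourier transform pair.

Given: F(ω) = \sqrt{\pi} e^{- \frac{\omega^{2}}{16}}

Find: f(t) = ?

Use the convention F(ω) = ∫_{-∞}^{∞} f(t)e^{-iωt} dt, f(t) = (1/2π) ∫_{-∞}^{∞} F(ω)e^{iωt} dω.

f(t) = 2 e^{- 4 t^{2}}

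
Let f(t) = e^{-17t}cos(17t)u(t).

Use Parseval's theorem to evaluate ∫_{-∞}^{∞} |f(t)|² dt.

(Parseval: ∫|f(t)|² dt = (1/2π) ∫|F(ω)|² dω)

∫|f(t)|² dt = \frac{3}{136}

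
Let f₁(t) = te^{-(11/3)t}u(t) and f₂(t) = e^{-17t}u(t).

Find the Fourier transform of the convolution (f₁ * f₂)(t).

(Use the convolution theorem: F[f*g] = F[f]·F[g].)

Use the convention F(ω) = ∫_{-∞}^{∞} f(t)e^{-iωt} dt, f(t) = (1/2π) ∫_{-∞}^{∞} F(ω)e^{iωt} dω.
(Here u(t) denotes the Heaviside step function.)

F[f₁*f₂](ω) = \frac{9}{\left(i \omega + 17\right) \left(3 i \omega + 11\right)^{2}}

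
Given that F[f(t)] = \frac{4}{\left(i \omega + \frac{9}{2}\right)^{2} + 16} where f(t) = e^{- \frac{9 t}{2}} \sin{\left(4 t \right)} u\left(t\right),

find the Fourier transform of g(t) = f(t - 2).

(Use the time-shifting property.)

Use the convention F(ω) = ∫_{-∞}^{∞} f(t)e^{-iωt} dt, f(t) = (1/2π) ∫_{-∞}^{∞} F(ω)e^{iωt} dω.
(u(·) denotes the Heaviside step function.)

F[g](ω) = \frac{16 e^{- 2 i \omega}}{\left(2 i \omega + 9\right)^{2} + 64}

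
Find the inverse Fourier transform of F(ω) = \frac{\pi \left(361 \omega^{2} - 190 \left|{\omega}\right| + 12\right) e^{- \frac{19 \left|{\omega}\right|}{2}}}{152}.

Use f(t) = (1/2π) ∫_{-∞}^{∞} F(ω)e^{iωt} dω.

f(t) = \frac{2 t^{4}}{\left(t^{2} + \frac{361}{4}\right)^{3}}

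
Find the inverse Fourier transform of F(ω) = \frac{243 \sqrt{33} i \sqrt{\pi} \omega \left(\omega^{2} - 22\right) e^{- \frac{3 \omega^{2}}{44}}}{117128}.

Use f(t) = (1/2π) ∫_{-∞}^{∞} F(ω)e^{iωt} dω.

f(t) = 9 t^{3} e^{- \frac{11 t^{2}}{3}}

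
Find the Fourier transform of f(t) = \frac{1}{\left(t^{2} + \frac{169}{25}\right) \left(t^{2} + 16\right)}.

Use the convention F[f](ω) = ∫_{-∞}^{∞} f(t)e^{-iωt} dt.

F(ω) = - \frac{25 \pi e^{- 4 \left|{\omega}\right|}}{924} + \frac{125 \pi e^{- \frac{13 \left|{\omega}\right|}{5}}}{3003}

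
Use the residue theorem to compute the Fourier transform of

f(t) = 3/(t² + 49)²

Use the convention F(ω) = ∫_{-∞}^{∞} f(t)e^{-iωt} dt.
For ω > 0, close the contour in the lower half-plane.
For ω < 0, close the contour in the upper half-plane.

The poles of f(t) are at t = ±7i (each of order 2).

Let g(z) = f(z)e^{-iωz}; for large |z| the factor e^{-iωz} decays in the lower half-plane when ω > 0 and in the upper half-plane when ω < 0.

Case ω > 0 (lower half-plane, clockwise contour ⇒ F(ω) = -2πi·ΣRes):
  Res_{z = - 7 i} g(z) = \frac{3 i \left(7 \omega + 1\right) e^{- 7 \omega}}{1372} (pole of order 2)
  F(ω) = -2πi·ΣRes = \frac{3 \pi \left(7 \omega + 1\right) e^{- 7 \omega}}{686}

Case ω < 0 (upper half-plane, counterclockwise contour ⇒ F(ω) = +2πi·ΣRes):
  Res_{z = 7 i} g(z) = \frac{3 i \left(7 \omega - 1\right) e^{7 \omega}}{1372} (pole of order 2)
  F(ω) = 2πi·ΣRes = \frac{3 \pi \left(1 - 7 \omega\right) e^{7 \omega}}{686}

Both cases combine into a single formula in |ω|:

F(ω) = \frac{3 \pi \left(7 \left|{\omega}\right| + 1\right) e^{- 7 \left|{\omega}\right|}}{686}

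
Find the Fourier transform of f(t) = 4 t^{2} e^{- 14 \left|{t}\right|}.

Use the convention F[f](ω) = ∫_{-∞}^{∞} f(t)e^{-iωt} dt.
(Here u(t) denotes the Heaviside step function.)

F(ω) = \frac{224 \left(196 - 3 \omega^{2}\right)}{\left(\omega^{2} + 196\right)^{3}}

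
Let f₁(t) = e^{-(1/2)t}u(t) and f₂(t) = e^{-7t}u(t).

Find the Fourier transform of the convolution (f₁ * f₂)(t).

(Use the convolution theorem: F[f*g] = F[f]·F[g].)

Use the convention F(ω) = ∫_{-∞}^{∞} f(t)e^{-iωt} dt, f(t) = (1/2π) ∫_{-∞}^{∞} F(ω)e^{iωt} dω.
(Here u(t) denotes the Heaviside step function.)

F[f₁*f₂](ω) = \frac{2}{\left(i \omega + 7\right) \left(2 i \omega + 1\right)}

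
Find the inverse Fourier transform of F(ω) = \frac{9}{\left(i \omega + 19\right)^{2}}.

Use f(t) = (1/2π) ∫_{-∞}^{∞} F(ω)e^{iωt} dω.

f(t) = 9 t e^{- 19 t} u\left(t\right)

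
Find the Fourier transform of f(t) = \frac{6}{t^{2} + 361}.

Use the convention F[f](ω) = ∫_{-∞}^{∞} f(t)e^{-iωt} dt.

F(ω) = \frac{6 \pi e^{- 19 \left|{\omega}\right|}}{19}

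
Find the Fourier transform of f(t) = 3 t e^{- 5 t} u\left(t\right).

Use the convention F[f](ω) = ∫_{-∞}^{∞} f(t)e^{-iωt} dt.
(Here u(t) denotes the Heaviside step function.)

F(ω) = \frac{3}{\left(i \omega + 5\right)^{2}}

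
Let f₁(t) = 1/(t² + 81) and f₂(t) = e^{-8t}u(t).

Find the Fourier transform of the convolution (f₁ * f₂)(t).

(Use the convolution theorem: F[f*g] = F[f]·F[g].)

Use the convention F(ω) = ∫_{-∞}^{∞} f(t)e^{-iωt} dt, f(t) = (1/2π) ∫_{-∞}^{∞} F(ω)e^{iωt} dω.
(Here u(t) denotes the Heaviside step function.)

F[f₁*f₂](ω) = \frac{\pi e^{- 9 \left|{\omega}\right|}}{9 \left(i \omega + 8\right)}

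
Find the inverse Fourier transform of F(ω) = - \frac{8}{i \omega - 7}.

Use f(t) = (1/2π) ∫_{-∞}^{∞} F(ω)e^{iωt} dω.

f(t) = 8 e^{7 t} u\left(- t\right)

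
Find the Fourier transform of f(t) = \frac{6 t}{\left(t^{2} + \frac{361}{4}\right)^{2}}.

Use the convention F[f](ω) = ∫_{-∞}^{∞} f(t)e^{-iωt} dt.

F(ω) = - \frac{6 i \pi \omega e^{- \frac{19 \left|{\omega}\right|}{2}}}{19}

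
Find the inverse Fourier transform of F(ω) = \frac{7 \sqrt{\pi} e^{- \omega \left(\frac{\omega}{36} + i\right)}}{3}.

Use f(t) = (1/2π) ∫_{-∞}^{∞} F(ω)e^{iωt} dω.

f(t) = 7 e^{- 9 \left(t - 1\right)^{2}}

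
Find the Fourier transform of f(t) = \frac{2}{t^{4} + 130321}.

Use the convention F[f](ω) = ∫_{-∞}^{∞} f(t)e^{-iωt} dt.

F(ω) = \frac{2 \pi e^{- \frac{19 \sqrt{2} \left|{\omega}\right|}{2}} \sin{\left(\frac{19 \sqrt{2} \left|{\omega}\right|}{2} + \frac{\pi}{4} \right)}}{6859}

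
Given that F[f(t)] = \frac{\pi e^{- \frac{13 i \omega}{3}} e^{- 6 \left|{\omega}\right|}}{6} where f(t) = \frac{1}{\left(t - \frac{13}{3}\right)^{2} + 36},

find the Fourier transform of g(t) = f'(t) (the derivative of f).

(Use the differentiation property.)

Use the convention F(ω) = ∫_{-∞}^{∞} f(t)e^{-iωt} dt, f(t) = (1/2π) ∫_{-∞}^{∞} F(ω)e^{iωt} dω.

F[g](ω) = \frac{i \pi \omega e^{- \frac{13 i \omega}{3} - 6 \left|{\omega}\right|}}{6}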